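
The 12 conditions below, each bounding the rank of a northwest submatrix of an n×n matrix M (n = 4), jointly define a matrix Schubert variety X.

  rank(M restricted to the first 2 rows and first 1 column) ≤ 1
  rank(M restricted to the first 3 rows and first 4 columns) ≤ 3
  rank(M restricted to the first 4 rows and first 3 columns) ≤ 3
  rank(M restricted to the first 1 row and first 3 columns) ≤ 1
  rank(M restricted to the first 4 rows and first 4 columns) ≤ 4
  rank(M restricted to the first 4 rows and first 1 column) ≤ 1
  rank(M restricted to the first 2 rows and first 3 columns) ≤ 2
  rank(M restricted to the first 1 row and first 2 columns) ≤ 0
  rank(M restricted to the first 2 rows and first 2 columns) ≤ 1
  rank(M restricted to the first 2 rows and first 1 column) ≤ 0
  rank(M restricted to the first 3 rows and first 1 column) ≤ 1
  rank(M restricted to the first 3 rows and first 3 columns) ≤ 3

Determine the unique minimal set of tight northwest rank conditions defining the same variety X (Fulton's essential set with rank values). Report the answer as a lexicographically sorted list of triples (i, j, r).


Propagating the 12 rank bounds to every northwest block:

  row 1: 0 0 1 1
  row 2: 0 1 2 2
  row 3: 1 2 3 3
  row 4: 1 2 3 4

second differences of R give the permutation w = (3, 2, 1, 4).

D(w) has 3 cells with 2 SE-corners; essential set:

[(1, 2, 0), (2, 1, 0)]


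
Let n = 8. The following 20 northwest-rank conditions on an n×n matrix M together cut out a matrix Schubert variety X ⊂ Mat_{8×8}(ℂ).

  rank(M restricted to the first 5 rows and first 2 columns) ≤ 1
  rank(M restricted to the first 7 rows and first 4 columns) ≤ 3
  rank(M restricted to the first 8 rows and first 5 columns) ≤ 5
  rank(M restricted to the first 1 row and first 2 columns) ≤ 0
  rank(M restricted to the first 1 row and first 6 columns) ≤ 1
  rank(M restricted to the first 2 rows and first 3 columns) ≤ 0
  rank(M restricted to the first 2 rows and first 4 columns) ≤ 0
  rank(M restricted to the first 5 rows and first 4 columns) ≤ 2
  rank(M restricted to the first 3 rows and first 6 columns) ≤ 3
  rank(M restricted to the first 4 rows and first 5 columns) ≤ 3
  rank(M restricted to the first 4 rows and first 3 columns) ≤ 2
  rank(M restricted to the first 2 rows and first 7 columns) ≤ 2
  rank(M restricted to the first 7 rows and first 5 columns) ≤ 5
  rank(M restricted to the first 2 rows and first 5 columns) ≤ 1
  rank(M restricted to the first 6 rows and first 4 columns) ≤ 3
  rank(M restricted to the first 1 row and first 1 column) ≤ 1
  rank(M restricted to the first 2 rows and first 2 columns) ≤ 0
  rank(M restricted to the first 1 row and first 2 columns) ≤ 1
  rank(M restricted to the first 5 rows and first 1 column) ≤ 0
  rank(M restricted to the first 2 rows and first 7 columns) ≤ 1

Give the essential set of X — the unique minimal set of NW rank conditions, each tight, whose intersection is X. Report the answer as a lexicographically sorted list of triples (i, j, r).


Rank table r_w(8×8) implied by the 20 constraints:

  0 0 0 0 1 1 1 1
  0 0 0 0 1 1 1 2
  0 1 1 1 2 2 2 3
  0 1 2 2 3 3 3 4
  0 1 2 2 3 4 4 5
  1 2 3 3 4 5 5 6
  1 2 3 3 4 5 6 7
  1 2 3 4 5 6 7 8

reading off 1-entries of Δ²R: w = (5, 8, 2, 3, 6, 1, 7, 4).

D(w) has 15 cells with 5 SE-corners; essential set:

[(2, 4, 0), (2, 7, 1), (5, 1, 0), (5, 4, 2), (7, 4, 3)]


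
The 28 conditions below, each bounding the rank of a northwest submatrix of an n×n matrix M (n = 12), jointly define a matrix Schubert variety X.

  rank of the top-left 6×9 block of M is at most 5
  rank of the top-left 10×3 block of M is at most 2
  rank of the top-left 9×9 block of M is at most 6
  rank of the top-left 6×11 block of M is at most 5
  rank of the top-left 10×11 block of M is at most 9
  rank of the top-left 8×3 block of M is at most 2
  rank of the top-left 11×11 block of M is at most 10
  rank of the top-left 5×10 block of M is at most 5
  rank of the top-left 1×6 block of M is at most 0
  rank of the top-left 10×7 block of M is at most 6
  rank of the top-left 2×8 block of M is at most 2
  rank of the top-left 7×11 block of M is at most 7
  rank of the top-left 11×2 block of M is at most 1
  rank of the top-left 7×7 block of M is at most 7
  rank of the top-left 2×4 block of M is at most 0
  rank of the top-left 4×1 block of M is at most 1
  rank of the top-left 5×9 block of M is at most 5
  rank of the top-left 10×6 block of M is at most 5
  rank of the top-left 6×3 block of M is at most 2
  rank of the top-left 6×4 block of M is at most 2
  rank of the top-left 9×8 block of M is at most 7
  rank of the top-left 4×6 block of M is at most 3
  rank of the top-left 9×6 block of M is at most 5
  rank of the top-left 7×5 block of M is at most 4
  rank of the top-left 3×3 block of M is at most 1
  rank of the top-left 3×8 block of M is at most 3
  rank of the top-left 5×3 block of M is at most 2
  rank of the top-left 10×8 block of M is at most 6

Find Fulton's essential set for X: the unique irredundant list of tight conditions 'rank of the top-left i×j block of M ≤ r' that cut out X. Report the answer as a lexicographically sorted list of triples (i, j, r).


Rank table r_w(12×12) implied by the 28 constraints:

  0 0 0 0 0 0 1 1 1 1 1 1
  0 0 0 0 1 1 2 2 2 2 2 2
  1 1 1 1 2 2 3 3 3 3 3 3
  1 1 2 2 3 3 4 4 4 4 4 4
  1 1 2 2 3 4 5 5 5 5 5 5
  1 1 2 2 3 4 5 5 5 5 5 6
  1 1 2 3 4 5 6 6 6 6 6 7
  1 1 2 3 4 5 6 6 6 7 7 8
  1 1 2 3 4 5 6 6 6 7 8 9
  1 1 2 3 4 5 6 6 7 8 9 10
  1 1 2 3 4 5 6 7 8 9 10 11
  1 2 3 4 5 6 7 8 9 10 11 12

giving w = (7, 5, 1, 3, 6, 12, 4, 10, 11, 9, 8, 2) via Δ²R.

7 SE-corners of the 29-cell Rothe diagram give Ess(w):

[(1, 6, 0), (2, 4, 0), (6, 4, 2), (6, 11, 5), (9, 9, 6), (10, 8, 6), (11, 2, 1)]


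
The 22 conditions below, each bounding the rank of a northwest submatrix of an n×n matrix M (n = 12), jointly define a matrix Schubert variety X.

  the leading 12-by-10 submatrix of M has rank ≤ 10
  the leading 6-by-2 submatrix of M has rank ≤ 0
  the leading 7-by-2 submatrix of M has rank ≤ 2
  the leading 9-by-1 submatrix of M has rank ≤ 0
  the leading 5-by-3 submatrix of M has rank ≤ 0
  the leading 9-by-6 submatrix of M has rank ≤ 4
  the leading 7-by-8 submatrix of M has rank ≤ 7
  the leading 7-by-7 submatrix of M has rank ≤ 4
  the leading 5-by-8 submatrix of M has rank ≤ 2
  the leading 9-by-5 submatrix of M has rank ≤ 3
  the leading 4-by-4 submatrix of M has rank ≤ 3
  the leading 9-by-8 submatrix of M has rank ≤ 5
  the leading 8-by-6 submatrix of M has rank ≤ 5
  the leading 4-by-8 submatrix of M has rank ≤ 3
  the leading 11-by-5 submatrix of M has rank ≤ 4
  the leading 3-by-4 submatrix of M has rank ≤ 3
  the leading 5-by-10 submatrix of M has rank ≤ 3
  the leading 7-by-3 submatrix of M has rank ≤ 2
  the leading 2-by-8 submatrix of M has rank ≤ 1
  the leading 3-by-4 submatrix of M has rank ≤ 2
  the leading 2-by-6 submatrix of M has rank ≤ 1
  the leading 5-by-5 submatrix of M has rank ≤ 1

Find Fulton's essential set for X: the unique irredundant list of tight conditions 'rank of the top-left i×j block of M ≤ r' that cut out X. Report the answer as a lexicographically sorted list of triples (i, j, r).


Reconstructing r_w from the 22 given conditions:

  0  0  0  1  1  1  1  1  1  1  1  1
  0  0  0  1  1  1  1  1  2  2  2  2
  0  0  0  1  1  2  2  2  3  3  3  3
  0  0  0  1  1  2  2  2  3  3  4  4
  0  0  0  1  1  2  2  2  3  3  4  5
  0  0  1  2  2  3  3  3  4  4  5  6
  0  1  2  3  3  4  4  4  5  5  6  7
  0  1  2  3  3  4  5  5  6  6  7  8
  0  1  2  3  3  4  5  5  6  7  8  9
  1  2  3  4  4  5  6  6  7  8  9  10
  1  2  3  4  4  5  6  7  8  9  10  11
  1  2  3  4  5  6  7  8  9  10  11  12

reading off 1-entries of Δ²R: w = (4, 9, 6, 11, 12, 3, 2, 7, 10, 1, 8, 5).

|D(w)|=37, |Ess(w)|=10:

[(2, 8, 1), (5, 3, 0), (5, 5, 1), (5, 8, 2), (5, 10, 3), (6, 2, 0), (9, 1, 0), (9, 5, 3), (9, 8, 5), (11, 5, 4)]


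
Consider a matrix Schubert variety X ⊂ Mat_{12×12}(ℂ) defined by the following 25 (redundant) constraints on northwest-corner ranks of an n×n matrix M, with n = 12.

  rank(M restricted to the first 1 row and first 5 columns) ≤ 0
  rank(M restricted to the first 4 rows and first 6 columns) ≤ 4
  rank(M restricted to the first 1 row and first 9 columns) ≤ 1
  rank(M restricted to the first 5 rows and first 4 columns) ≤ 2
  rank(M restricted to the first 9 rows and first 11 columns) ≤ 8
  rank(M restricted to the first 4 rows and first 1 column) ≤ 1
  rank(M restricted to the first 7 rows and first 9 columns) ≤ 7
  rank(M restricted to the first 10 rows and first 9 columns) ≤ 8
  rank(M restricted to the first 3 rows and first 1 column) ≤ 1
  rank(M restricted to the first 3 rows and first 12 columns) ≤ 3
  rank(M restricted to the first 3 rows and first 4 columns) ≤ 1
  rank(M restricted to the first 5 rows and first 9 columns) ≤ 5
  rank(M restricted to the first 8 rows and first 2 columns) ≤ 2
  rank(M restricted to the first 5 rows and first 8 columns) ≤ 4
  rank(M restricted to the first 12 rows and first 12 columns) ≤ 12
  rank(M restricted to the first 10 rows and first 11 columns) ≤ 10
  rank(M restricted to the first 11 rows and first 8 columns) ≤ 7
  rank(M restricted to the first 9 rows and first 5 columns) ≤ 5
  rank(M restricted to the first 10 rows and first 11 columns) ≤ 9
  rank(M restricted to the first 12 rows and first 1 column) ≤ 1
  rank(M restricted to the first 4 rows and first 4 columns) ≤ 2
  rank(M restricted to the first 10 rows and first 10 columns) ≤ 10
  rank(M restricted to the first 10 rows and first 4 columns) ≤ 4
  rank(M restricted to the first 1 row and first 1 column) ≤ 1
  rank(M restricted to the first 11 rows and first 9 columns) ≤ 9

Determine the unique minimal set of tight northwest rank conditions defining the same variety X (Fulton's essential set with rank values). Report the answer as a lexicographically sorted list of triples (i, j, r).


Reconstructing r_w from the 25 given conditions:

  0  0  0  0  0  1  1  1  1  1  1  1
  1  1  1  1  1  2  2  2  2  2  2  2
  1  1  1  1  2  3  3  3  3  3  3  3
  1  2  2  2  3  4  4  4  4  4  4  4
  1  2  2  2  3  4  4  4  5  5  5  5
  1  2  3  3  4  5  5  5  6  6  6  6
  1  2  3  4  5  6  6  6  7  7  7  7
  1  2  3  4  5  6  7  7  8  8  8  8
  1  2  3  4  5  6  7  7  8  8  8  9
  1  2  3  4  5  6  7  7  8  9  9  10
  1  2  3  4  5  6  7  7  8  9  10  11
  1  2  3  4  5  6  7  8  9  10  11  12

giving w = (6, 1, 5, 2, 9, 3, 4, 7, 12, 10, 11, 8) via Δ²R.

Rothe diagram D(w) (17 cells), 6 SE-corners (essential conditions):

[(1, 5, 0), (3, 4, 1), (5, 4, 2), (5, 8, 4), (9, 11, 8), (11, 8, 7)]


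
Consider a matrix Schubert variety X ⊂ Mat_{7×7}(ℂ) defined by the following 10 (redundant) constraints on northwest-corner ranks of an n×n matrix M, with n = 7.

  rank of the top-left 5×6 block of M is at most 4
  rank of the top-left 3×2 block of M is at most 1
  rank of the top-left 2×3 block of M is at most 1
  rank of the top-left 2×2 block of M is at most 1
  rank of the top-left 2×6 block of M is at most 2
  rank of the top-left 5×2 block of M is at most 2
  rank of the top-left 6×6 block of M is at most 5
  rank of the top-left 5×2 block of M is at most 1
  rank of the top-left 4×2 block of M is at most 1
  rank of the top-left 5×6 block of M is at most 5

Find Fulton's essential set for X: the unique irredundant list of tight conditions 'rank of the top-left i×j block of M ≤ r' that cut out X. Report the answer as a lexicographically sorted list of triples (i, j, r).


Propagating the 10 rank bounds to every northwest block:

  1, 1, 1, 1, 1, 1, 1
  1, 1, 1, 2, 2, 2, 2
  1, 1, 2, 3, 3, 3, 3
  1, 1, 2, 3, 4, 4, 4
  1, 1, 2, 3, 4, 4, 5
  1, 2, 3, 4, 5, 5, 6
  1, 2, 3, 4, 5, 6, 7

reading off 1-entries of Δ²R: w = (1, 4, 3, 5, 7, 2, 6).

ℓ(w)=6; the 3 essential cells (i,j,r):

[(2, 3, 1), (5, 2, 1), (5, 6, 4)]


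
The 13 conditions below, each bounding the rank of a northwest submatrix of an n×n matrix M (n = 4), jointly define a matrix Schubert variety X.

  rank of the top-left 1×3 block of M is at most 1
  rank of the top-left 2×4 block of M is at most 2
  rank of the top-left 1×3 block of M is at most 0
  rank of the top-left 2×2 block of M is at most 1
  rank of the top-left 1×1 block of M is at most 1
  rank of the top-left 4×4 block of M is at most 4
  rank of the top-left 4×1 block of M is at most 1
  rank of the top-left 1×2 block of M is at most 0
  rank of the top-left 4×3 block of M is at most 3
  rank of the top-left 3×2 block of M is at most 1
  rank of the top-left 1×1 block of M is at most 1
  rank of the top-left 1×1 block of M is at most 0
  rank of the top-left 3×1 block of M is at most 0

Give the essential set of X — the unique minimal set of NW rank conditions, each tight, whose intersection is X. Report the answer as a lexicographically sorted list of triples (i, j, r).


Propagating the 13 rank bounds to every northwest block:

  0 | 0 | 0 | 1
  0 | 1 | 1 | 2
  0 | 1 | 2 | 3
  1 | 2 | 3 | 4

reading off 1-entries of Δ²R: w = (4, 2, 3, 1).

|D(w)|=5, |Ess(w)|=2:

[(1, 3, 0), (3, 1, 0)]


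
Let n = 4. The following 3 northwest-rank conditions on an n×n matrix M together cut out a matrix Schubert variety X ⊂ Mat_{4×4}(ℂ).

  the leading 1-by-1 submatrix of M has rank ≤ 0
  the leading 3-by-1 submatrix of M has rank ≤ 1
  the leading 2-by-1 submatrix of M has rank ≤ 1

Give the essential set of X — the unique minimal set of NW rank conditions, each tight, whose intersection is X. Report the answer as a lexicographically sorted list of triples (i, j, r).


Recovering R(i,j) via the rank-extension bound from the 3 conditions:

  i=1: 0 1 1 1
  i=2: 1 2 2 2
  i=3: 1 2 3 3
  i=4: 1 2 3 4

second differences of R give the permutation w = (2, 1, 3, 4).

1 SE-corner of the 1-cell Rothe diagram gives Ess(w):

[(1, 1, 0)]


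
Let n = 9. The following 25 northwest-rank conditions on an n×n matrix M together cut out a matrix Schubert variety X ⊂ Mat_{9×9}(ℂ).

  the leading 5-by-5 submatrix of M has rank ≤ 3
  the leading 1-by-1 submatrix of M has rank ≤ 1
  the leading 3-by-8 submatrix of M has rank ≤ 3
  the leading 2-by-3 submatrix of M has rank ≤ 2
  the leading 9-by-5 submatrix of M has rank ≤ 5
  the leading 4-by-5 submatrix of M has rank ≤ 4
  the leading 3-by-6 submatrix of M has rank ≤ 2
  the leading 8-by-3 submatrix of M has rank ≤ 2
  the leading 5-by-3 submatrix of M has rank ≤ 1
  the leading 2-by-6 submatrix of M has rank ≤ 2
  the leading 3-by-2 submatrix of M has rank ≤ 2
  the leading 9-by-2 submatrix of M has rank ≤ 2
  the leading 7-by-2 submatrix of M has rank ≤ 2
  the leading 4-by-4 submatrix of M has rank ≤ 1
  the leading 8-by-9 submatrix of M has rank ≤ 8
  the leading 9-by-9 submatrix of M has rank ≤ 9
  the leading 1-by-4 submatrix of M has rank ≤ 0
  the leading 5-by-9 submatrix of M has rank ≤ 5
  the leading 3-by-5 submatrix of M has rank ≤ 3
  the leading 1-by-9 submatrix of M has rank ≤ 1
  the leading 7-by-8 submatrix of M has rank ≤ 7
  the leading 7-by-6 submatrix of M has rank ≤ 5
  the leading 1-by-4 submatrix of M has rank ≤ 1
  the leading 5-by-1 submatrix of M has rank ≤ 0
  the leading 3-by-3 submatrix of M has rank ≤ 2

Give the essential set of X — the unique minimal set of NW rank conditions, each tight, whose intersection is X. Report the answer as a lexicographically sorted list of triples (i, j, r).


Reconstructing r_w from the 25 given conditions:

  R[1]: 0  0  0  0  1  1  1  1  1
  R[2]: 0  1  1  1  2  2  2  2  2
  R[3]: 0  1  1  1  2  2  3  3  3
  R[4]: 0  1  1  1  2  3  4  4  4
  R[5]: 0  1  1  2  3  4  5  5  5
  R[6]: 1  2  2  3  4  5  6  6  6
  R[7]: 1  2  2  3  4  5  6  7  7
  R[8]: 1  2  2  3  4  5  6  7  8
  R[9]: 1  2  3  4  5  6  7  8  9

the unique w with this rank table is (5, 2, 7, 6, 4, 1, 8, 9, 3).

6 SE-corners of the 16-cell Rothe diagram give Ess(w):

[(1, 4, 0), (3, 6, 2), (4, 4, 1), (5, 1, 0), (5, 3, 1), (8, 3, 2)]


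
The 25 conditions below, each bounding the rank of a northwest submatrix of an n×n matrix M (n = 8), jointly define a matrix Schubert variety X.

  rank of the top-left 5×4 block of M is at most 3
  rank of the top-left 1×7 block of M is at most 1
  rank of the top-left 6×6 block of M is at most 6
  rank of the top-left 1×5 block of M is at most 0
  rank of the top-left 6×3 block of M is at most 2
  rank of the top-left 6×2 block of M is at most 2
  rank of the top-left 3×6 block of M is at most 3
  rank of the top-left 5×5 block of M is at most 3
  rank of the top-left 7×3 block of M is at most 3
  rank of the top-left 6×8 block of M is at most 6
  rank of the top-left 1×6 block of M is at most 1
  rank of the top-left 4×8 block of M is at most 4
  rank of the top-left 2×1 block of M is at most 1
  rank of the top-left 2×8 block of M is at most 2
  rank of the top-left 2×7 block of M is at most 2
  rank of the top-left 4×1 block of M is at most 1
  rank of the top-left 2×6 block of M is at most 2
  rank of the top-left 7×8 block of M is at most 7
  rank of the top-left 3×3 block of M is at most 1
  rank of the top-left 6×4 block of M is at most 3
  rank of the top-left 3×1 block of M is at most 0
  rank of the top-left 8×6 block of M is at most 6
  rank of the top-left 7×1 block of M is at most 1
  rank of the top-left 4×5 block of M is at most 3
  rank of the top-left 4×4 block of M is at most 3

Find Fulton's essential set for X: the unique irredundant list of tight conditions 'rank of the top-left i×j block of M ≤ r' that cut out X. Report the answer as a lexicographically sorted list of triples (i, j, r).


Computing R[i][j] = min implied NW-rank bound (n=8, 25 conditions):

  i=1: 0 0 0 0 0 1 1 1
  i=2: 0 1 1 1 1 2 2 2
  i=3: 0 1 1 2 2 3 3 3
  i=4: 1 2 2 3 3 4 4 4
  i=5: 1 2 2 3 3 4 5 5
  i=6: 1 2 2 3 4 5 6 6
  i=7: 1 2 3 4 5 6 7 7
  i=8: 1 2 3 4 5 6 7 8

reading off 1-entries of Δ²R: w = (6, 2, 4, 1, 7, 5, 3, 8).

ℓ(w)=11; the 5 essential cells (i,j,r):

[(1, 5, 0), (3, 1, 0), (3, 3, 1), (5, 5, 3), (6, 3, 2)]


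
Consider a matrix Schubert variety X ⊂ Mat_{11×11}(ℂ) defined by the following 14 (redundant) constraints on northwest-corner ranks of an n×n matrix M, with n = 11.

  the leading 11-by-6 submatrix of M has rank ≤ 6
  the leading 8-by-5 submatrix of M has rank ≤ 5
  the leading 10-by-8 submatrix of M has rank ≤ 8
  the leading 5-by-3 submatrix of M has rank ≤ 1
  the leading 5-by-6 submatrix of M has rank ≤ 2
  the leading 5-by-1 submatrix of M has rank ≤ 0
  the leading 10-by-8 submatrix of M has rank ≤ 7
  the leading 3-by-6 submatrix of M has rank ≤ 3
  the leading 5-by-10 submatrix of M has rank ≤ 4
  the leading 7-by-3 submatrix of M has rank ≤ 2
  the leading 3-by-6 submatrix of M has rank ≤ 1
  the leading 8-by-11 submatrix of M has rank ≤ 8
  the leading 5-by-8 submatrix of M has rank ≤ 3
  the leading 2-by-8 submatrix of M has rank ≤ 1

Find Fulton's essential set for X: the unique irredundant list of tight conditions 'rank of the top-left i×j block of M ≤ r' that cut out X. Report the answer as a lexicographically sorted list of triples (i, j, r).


Computing R[i][j] = min implied NW-rank bound (n=11, 14 conditions):

  R[1]: 0 1 1 1 1 1 1 1 1 1 1
  R[2]: 0 1 1 1 1 1 1 1 2 2 2
  R[3]: 0 1 1 1 1 1 2 2 3 3 3
  R[4]: 0 1 1 2 2 2 3 3 4 4 4
  R[5]: 0 1 1 2 2 2 3 3 4 4 5
  R[6]: 1 2 2 3 3 3 4 4 5 5 6
  R[7]: 1 2 2 3 4 4 5 5 6 6 7
  R[8]: 1 2 3 4 5 5 6 6 7 7 8
  R[9]: 1 2 3 4 5 6 7 7 8 8 9
  R[10]: 1 2 3 4 5 6 7 7 8 9 10
  R[11]: 1 2 3 4 5 6 7 8 9 10 11

the unique w with this rank table is (2, 9, 7, 4, 11, 1, 5, 3, 6, 10, 8).

ℓ(w)=23; the 9 essential cells (i,j,r):

[(2, 8, 1), (3, 6, 1), (5, 1, 0), (5, 3, 1), (5, 6, 2), (5, 8, 3), (5, 10, 4), (7, 3, 2), (10, 8, 7)]


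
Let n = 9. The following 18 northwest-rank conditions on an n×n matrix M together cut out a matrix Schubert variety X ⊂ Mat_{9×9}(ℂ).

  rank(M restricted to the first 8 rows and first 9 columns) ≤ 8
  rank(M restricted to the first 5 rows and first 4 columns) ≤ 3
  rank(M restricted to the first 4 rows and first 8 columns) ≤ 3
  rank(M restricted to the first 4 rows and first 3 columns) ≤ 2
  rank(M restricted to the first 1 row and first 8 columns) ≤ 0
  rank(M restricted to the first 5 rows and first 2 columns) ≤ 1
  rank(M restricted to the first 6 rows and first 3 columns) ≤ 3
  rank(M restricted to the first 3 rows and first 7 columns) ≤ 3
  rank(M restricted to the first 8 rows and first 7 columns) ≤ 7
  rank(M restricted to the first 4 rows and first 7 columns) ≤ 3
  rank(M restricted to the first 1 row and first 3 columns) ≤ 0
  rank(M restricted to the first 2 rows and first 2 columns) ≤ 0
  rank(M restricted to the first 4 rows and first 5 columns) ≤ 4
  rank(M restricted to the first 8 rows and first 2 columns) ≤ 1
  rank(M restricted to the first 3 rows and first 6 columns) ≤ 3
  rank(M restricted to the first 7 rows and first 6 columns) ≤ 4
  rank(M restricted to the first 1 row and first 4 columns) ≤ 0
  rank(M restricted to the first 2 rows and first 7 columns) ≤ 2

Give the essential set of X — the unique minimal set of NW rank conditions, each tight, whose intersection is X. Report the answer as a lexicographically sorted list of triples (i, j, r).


Propagating the 18 rank bounds to every northwest block:

  row 1: 0  0  0  0  0  0  0  0  1
  row 2: 0  0  1  1  1  1  1  1  2
  row 3: 1  1  2  2  2  2  2  2  3
  row 4: 1  1  2  3  3  3  3  3  4
  row 5: 1  1  2  3  4  4  4  4  5
  row 6: 1  1  2  3  4  4  5  5  6
  row 7: 1  1  2  3  4  4  5  6  7
  row 8: 1  1  2  3  4  5  6  7  8
  row 9: 1  2  3  4  5  6  7  8  9

so w = (9, 3, 1, 4, 5, 7, 8, 6, 2).

Rothe diagram D(w) (17 cells), 4 SE-corners (essential conditions):

[(1, 8, 0), (2, 2, 0), (7, 6, 4), (8, 2, 1)]


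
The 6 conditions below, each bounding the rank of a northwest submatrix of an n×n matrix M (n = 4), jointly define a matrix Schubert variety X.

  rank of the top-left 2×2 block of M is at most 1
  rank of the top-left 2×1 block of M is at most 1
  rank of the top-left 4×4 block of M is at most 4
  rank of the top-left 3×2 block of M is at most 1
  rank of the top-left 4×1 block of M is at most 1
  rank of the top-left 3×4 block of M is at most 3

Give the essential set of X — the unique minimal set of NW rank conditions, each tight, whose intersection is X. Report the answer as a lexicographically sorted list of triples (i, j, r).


Reconstructing r_w from the 6 given conditions:

  1 1 1 1
  1 1 2 2
  1 1 2 3
  1 2 3 4

second differences of R give the permutation w = (1, 3, 4, 2).

D(w) has 2 cells with 1 SE-corner; essential set:

[(3, 2, 1)]


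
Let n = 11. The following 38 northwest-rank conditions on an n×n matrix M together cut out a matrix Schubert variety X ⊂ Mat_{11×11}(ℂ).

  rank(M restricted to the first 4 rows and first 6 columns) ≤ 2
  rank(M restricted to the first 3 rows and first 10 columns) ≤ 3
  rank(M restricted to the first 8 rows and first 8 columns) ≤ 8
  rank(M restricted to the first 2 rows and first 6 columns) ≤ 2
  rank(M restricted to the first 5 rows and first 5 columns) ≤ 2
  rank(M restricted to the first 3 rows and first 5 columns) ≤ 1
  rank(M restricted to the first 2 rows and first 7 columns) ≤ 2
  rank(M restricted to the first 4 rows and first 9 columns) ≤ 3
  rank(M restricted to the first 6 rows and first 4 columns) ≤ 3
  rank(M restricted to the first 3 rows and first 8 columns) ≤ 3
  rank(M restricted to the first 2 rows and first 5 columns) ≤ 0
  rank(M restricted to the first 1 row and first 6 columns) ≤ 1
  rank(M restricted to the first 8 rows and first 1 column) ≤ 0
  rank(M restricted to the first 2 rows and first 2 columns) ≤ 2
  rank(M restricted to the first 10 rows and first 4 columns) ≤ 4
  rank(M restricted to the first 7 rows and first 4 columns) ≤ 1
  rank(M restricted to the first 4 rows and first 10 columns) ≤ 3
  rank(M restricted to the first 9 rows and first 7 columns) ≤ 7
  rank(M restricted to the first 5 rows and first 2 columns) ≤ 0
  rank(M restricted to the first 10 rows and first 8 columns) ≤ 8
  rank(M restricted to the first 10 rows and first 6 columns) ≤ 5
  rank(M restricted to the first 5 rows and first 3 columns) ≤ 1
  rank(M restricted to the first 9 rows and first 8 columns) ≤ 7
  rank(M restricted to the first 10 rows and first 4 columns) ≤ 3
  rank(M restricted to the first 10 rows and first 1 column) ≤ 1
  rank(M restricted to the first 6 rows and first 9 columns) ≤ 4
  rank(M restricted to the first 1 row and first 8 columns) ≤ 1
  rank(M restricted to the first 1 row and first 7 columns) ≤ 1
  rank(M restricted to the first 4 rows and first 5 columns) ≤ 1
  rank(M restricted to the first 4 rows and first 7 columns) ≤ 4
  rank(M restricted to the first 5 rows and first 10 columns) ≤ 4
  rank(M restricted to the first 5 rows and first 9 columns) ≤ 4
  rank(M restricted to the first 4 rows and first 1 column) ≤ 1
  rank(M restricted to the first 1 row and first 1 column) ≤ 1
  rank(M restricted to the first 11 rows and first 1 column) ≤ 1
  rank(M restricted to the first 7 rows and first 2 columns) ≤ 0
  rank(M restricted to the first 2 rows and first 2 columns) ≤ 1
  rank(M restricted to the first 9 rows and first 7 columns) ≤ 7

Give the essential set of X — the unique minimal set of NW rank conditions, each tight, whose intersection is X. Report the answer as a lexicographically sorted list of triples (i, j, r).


Rank table r_w(11×11) implied by the 38 constraints:

  R[1]: 0 0 0 0 0 1 1 1 1 1 1
  R[2]: 0 0 0 0 0 1 2 2 2 2 2
  R[3]: 0 0 1 1 1 2 3 3 3 3 3
  R[4]: 0 0 1 1 1 2 3 3 3 3 4
  R[5]: 0 0 1 1 2 3 4 4 4 4 5
  R[6]: 0 0 1 1 2 3 4 4 4 5 6
  R[7]: 0 0 1 1 2 3 4 5 5 6 7
  R[8]: 0 1 2 2 3 4 5 6 6 7 8
  R[9]: 1 2 3 3 4 5 6 7 7 8 9
  R[10]: 1 2 3 3 4 5 6 7 8 9 10
  R[11]: 1 2 3 4 5 6 7 8 9 10 11

giving w = (6, 7, 3, 11, 5, 10, 8, 2, 1, 9, 4) via Δ²R.

D(w) has 32 cells with 8 SE-corners; essential set:

[(2, 5, 0), (4, 5, 1), (4, 10, 3), (6, 9, 4), (7, 2, 0), (7, 4, 1), (8, 1, 0), (10, 4, 3)]


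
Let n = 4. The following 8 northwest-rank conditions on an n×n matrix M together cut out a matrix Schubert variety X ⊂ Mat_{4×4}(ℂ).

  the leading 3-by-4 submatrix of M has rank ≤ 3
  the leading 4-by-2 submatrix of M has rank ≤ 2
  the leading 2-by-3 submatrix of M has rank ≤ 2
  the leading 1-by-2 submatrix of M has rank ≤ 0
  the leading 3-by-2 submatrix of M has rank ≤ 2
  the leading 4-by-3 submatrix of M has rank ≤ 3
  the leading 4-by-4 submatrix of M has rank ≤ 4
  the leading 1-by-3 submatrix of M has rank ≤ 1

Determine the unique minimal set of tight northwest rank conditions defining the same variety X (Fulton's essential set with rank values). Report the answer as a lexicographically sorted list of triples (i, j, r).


Propagating the 8 rank bounds to every northwest block:

  0, 0, 1, 1
  1, 1, 2, 2
  1, 2, 3, 3
  1, 2, 3, 4

second differences of R give the permutation w = (3, 1, 2, 4).

Fulton essential set (1 of the 2 Rothe cells):

[(1, 2, 0)]


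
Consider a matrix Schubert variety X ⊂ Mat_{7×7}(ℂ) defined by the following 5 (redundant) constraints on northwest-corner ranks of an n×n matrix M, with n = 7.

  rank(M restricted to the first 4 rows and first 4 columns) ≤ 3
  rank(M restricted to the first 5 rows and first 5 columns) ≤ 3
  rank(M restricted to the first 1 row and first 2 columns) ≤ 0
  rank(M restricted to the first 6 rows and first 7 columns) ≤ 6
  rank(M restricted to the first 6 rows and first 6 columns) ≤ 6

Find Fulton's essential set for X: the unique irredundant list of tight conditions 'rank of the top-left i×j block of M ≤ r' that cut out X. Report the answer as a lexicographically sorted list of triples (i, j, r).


Rank table r_w(7×7) implied by the 5 constraints:

  i=1: 0 | 0 | 1 | 1 | 1 | 1 | 1
  i=2: 1 | 1 | 2 | 2 | 2 | 2 | 2
  i=3: 1 | 2 | 3 | 3 | 3 | 3 | 3
  i=4: 1 | 2 | 3 | 3 | 3 | 4 | 4
  i=5: 1 | 2 | 3 | 3 | 3 | 4 | 5
  i=6: 1 | 2 | 3 | 4 | 4 | 5 | 6
  i=7: 1 | 2 | 3 | 4 | 5 | 6 | 7

hence w(1..7) = (3, 1, 2, 6, 7, 4, 5).

2 SE-corners of the 6-cell Rothe diagram give Ess(w):

[(1, 2, 0), (5, 5, 3)]


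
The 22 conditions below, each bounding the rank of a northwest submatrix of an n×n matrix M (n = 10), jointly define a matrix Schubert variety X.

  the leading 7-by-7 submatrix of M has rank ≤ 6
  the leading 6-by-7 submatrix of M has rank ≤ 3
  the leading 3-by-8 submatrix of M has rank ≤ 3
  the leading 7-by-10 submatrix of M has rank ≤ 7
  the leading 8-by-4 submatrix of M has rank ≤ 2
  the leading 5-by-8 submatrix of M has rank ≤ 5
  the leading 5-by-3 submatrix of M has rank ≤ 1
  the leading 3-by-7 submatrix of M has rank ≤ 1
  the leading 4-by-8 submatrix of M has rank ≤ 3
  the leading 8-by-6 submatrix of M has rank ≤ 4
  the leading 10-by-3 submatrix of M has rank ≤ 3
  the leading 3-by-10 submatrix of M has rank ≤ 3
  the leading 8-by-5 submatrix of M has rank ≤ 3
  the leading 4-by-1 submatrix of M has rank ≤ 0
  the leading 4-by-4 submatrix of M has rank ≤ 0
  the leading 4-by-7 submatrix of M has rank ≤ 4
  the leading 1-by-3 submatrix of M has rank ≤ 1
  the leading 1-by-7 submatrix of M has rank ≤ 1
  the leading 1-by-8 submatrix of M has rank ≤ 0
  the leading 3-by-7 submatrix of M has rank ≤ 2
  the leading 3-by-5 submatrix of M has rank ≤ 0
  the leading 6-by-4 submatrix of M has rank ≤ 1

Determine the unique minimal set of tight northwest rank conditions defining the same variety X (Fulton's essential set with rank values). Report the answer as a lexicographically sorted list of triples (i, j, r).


Rank table r_w(10×10) implied by the 22 constraints:

  row 1: 0, 0, 0, 0, 0, 0, 0, 0, 1, 1
  row 2: 0, 0, 0, 0, 0, 1, 1, 1, 2, 2
  row 3: 0, 0, 0, 0, 0, 1, 1, 2, 3, 3
  row 4: 0, 0, 0, 0, 1, 2, 2, 3, 4, 4
  row 5: 1, 1, 1, 1, 2, 3, 3, 4, 5, 5
  row 6: 1, 1, 1, 1, 2, 3, 3, 4, 5, 6
  row 7: 1, 2, 2, 2, 3, 4, 4, 5, 6, 7
  row 8: 1, 2, 2, 2, 3, 4, 5, 6, 7, 8
  row 9: 1, 2, 3, 3, 4, 5, 6, 7, 8, 9
  row 10: 1, 2, 3, 4, 5, 6, 7, 8, 9, 10

reading off 1-entries of Δ²R: w = (9, 6, 8, 5, 1, 10, 2, 7, 3, 4).

D(w) has 29 cells with 7 SE-corners; essential set:

[(1, 8, 0), (3, 5, 0), (3, 7, 1), (4, 4, 0), (6, 4, 1), (6, 7, 3), (8, 4, 2)]


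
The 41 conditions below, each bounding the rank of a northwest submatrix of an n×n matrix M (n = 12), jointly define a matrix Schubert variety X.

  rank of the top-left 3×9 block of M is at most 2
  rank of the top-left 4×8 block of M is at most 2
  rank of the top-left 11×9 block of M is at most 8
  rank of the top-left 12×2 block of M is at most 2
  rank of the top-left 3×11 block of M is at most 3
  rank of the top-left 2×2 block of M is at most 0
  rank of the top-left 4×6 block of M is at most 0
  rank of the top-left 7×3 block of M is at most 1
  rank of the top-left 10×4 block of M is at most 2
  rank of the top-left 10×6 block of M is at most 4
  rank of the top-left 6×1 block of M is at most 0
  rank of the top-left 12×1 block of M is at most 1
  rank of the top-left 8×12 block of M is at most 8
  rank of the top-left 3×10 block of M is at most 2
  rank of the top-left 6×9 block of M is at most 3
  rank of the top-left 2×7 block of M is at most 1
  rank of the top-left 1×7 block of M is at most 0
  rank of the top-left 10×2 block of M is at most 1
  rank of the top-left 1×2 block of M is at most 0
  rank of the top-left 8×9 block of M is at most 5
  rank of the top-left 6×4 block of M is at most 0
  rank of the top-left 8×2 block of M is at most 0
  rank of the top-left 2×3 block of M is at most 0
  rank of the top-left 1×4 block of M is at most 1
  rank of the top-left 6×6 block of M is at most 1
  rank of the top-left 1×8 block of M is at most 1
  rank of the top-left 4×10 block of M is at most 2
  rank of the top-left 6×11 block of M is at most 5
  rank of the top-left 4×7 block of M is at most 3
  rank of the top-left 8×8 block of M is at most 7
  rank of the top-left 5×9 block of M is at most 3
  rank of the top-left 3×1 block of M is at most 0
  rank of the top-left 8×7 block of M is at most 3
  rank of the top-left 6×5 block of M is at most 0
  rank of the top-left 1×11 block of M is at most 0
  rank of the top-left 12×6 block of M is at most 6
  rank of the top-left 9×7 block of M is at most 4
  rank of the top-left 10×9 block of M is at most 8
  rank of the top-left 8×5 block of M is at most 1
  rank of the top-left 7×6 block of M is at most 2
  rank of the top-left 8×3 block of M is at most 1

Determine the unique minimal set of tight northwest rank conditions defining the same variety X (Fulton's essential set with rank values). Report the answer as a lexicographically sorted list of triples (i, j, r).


The tightest implied rank at each (i,j), from the 41 conditions:

  R[1]: 0, 0, 0, 0, 0, 0, 0, 0, 0, 0, 0, 1
  R[2]: 0, 0, 0, 0, 0, 0, 1, 1, 1, 1, 1, 2
  R[3]: 0, 0, 0, 0, 0, 0, 1, 2, 2, 2, 2, 3
  R[4]: 0, 0, 0, 0, 0, 0, 1, 2, 2, 2, 3, 4
  R[5]: 0, 0, 0, 0, 0, 1, 2, 3, 3, 3, 4, 5
  R[6]: 0, 0, 0, 0, 0, 1, 2, 3, 3, 4, 5, 6
  R[7]: 0, 0, 1, 1, 1, 2, 3, 4, 4, 5, 6, 7
  R[8]: 0, 0, 1, 1, 1, 2, 3, 4, 5, 6, 7, 8
  R[9]: 1, 1, 2, 2, 2, 3, 4, 5, 6, 7, 8, 9
  R[10]: 1, 1, 2, 2, 3, 4, 5, 6, 7, 8, 9, 10
  R[11]: 1, 2, 3, 3, 4, 5, 6, 7, 8, 9, 10, 11
  R[12]: 1, 2, 3, 4, 5, 6, 7, 8, 9, 10, 11, 12

so w = (12, 7, 8, 11, 6, 10, 3, 9, 1, 5, 2, 4).

ℓ(w)=50; the 9 essential cells (i,j,r):

[(1, 11, 0), (4, 6, 0), (4, 10, 2), (6, 5, 0), (6, 9, 3), (8, 2, 0), (8, 5, 1), (10, 2, 1), (10, 4, 2)]


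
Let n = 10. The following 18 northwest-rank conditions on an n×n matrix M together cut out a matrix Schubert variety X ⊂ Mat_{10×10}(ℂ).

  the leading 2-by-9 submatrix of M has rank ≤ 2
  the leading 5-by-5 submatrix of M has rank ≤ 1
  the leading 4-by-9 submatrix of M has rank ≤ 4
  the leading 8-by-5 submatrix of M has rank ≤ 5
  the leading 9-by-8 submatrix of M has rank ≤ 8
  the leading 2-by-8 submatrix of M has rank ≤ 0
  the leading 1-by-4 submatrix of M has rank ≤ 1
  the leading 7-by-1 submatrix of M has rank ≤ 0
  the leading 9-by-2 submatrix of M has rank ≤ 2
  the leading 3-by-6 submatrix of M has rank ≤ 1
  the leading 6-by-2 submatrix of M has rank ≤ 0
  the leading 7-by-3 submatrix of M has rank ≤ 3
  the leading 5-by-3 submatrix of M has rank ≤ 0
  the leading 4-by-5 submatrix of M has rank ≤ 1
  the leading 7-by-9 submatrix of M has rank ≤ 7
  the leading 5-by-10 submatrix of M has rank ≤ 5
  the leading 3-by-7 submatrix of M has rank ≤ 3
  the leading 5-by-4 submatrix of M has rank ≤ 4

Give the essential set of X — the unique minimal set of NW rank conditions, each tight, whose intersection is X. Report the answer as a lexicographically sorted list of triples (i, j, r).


The tightest implied rank at each (i,j), from the 18 conditions:

  R[1]: 0, 0, 0, 0, 0, 0, 0, 0, 1, 1
  R[2]: 0, 0, 0, 0, 0, 0, 0, 0, 1, 2
  R[3]: 0, 0, 0, 1, 1, 1, 1, 1, 2, 3
  R[4]: 0, 0, 0, 1, 1, 2, 2, 2, 3, 4
  R[5]: 0, 0, 0, 1, 1, 2, 3, 3, 4, 5
  R[6]: 0, 0, 1, 2, 2, 3, 4, 4, 5, 6
  R[7]: 0, 1, 2, 3, 3, 4, 5, 5, 6, 7
  R[8]: 1, 2, 3, 4, 4, 5, 6, 6, 7, 8
  R[9]: 1, 2, 3, 4, 5, 6, 7, 7, 8, 9
  R[10]: 1, 2, 3, 4, 5, 6, 7, 8, 9, 10

second differences of R give the permutation w = (9, 10, 4, 6, 7, 3, 2, 1, 5, 8).

ℓ(w)=30; the 5 essential cells (i,j,r):

[(2, 8, 0), (5, 3, 0), (5, 5, 1), (6, 2, 0), (7, 1, 0)]


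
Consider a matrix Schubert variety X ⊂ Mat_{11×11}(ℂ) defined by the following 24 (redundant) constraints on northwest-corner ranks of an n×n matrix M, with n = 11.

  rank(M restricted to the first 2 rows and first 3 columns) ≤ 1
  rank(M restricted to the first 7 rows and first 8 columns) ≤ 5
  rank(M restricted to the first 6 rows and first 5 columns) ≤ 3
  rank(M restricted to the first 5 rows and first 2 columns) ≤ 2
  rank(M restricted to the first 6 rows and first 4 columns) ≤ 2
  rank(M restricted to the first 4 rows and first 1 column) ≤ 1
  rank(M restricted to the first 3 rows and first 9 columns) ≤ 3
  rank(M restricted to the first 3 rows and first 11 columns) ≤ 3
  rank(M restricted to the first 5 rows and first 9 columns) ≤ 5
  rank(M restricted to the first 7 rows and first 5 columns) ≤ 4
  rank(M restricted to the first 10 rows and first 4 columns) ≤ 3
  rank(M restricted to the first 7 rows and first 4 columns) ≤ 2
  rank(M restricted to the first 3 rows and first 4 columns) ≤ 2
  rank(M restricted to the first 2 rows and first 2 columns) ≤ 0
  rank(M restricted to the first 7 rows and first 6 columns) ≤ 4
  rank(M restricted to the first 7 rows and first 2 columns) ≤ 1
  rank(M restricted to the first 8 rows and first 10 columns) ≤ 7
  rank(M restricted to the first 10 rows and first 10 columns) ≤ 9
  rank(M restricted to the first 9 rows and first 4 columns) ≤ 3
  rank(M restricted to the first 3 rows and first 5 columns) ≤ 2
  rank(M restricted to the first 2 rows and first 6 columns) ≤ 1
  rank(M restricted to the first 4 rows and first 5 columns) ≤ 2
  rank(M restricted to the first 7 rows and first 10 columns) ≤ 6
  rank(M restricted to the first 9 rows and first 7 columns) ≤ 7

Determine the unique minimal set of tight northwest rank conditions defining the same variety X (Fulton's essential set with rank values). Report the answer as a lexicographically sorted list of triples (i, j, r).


Computing R[i][j] = min implied NW-rank bound (n=11, 24 conditions):

  0 | 0 | 1 | 1 | 1 | 1 | 1 | 1 | 1 | 1 | 1
  0 | 0 | 1 | 1 | 1 | 1 | 2 | 2 | 2 | 2 | 2
  1 | 1 | 2 | 2 | 2 | 2 | 3 | 3 | 3 | 3 | 3
  1 | 1 | 2 | 2 | 2 | 3 | 4 | 4 | 4 | 4 | 4
  1 | 1 | 2 | 2 | 3 | 4 | 5 | 5 | 5 | 5 | 5
  1 | 1 | 2 | 2 | 3 | 4 | 5 | 5 | 6 | 6 | 6
  1 | 1 | 2 | 2 | 3 | 4 | 5 | 5 | 6 | 6 | 7
  1 | 2 | 3 | 3 | 4 | 5 | 6 | 6 | 7 | 7 | 8
  1 | 2 | 3 | 3 | 4 | 5 | 6 | 7 | 8 | 8 | 9
  1 | 2 | 3 | 3 | 4 | 5 | 6 | 7 | 8 | 9 | 10
  1 | 2 | 3 | 4 | 5 | 6 | 7 | 8 | 9 | 10 | 11

so w = (3, 7, 1, 6, 5, 9, 11, 2, 8, 10, 4).

D(w) has 21 cells with 8 SE-corners; essential set:

[(2, 2, 0), (2, 6, 1), (4, 5, 2), (7, 2, 1), (7, 4, 2), (7, 8, 5), (7, 10, 6), (10, 4, 3)]


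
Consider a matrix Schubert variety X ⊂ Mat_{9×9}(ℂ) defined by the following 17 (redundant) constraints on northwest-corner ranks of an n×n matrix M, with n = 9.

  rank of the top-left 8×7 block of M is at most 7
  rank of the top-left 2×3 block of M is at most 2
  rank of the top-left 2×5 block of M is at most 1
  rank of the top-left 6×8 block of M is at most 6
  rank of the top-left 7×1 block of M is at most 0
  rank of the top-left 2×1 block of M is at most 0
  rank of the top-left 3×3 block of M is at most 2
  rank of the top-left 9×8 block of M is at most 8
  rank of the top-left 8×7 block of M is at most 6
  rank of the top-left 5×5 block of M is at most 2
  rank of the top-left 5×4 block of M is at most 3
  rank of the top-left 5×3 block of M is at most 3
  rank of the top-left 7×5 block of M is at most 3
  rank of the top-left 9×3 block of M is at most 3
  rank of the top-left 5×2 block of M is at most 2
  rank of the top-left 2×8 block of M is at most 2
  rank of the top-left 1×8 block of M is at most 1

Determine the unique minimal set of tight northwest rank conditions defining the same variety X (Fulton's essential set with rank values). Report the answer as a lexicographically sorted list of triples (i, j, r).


Recovering R(i,j) via the rank-extension bound from the 17 conditions:

  0  1  1  1  1  1  1  1  1
  0  1  1  1  1  2  2  2  2
  0  1  2  2  2  3  3  3  3
  0  1  2  2  2  3  4  4  4
  0  1  2  2  2  3  4  5  5
  0  1  2  3  3  4  5  6  6
  0  1  2  3  3  4  5  6  7
  1  2  3  4  4  5  6  7  8
  1  2  3  4  5  6  7  8  9

reading off 1-entries of Δ²R: w = (2, 6, 3, 7, 8, 4, 9, 1, 5).

ℓ(w)=15; the 4 essential cells (i,j,r):

[(2, 5, 1), (5, 5, 2), (7, 1, 0), (7, 5, 3)]


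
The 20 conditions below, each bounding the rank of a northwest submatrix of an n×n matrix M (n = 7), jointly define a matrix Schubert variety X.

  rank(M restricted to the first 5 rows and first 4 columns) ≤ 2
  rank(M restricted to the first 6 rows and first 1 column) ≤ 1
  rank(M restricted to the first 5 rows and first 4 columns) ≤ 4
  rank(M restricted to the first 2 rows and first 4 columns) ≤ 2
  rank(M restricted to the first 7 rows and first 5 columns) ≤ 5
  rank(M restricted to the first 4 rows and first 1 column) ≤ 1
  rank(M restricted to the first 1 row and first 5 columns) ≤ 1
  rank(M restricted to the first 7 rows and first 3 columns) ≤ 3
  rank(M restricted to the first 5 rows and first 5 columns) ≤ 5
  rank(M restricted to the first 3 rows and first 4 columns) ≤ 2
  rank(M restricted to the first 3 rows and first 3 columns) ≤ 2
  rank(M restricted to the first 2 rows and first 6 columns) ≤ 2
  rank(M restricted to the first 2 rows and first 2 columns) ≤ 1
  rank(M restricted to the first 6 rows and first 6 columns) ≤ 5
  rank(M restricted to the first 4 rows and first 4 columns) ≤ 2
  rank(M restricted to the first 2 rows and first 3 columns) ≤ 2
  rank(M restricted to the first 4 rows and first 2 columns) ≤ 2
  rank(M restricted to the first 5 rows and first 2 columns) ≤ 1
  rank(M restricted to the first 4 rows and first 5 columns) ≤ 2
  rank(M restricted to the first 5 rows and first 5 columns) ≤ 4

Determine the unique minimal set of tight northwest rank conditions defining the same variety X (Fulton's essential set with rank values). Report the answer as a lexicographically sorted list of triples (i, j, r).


The tightest implied rank at each (i,j), from the 20 conditions:

  i=1: 1, 1, 1, 1, 1, 1, 1
  i=2: 1, 1, 2, 2, 2, 2, 2
  i=3: 1, 1, 2, 2, 2, 3, 3
  i=4: 1, 1, 2, 2, 2, 3, 4
  i=5: 1, 1, 2, 2, 3, 4, 5
  i=6: 1, 2, 3, 3, 4, 5, 6
  i=7: 1, 2, 3, 4, 5, 6, 7

so w = (1, 3, 6, 7, 5, 2, 4).

Fulton essential set (3 of the 9 Rothe cells):

[(4, 5, 2), (5, 2, 1), (5, 4, 2)]
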